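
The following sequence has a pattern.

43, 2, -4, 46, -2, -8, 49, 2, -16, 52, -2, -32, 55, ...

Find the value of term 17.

Read the sequence 3 terms at a time; column i is its own pattern.
Track A: 43, 46, 49, 52, 55. Adding 3 each time.
Track B: 2, -2, 2, -2. The oscillation 2·(−1)^(n+1).
Track C: -4, -8, -16, -32. Geometric, ×2 each step.
Position 17 → track B, term 6 = -2.

-2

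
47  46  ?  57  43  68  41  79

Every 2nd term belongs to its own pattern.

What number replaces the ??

45

Split by position mod 2 into 2 tracks.
Subsequence A: 47, ?, 43, 41. Linear: a_n = 49 − 2·n.
Subsequence B: 46, 57, 68, 79. Arithmetic with common difference +11.
So the missing entry in subsequence A is 45.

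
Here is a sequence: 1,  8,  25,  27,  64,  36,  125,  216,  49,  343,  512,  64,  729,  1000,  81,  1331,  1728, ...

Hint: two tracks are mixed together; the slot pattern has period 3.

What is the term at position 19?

2197

Reading positions in blocks of 3 reveals the pattern AAB — 2 tracks woven together.
Stream A is 1, 8, 27, 64, 125, 216, 343, 512, 729, 1000, 1331, 1728, which is the cubes 1³, 2³, 3³, ….
Stream B is 25, 36, 49, 64, 81, which is the squares 5², 6², 7², ….
The 19th slot belongs to stream A; its 13th term is 2197.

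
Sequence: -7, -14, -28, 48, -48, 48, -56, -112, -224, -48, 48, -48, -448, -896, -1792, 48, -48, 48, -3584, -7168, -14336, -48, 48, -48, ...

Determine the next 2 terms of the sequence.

Positions follow the repeating pattern AAABBB; grouping by letter gives 2 tracks.
Track A = -7, -14, -28, -56, -112, -224, -448, -896, -1792, -3584, -7168, -14336: multiplying by 2 each time.
Track B = 48, -48, 48, -48, 48, -48, 48, -48, 48, -48, 48, -48: oscillating between 48 and -48.
Position 25 falls in track A as its term 13, giving -28672.
Term 26 comes from track A (its 14th entry): -57344.

-28672, -57344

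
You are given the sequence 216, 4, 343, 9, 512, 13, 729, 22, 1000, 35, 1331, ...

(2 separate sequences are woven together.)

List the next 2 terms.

57, 1728

The terms cycle through 2 interleaved subsequences.
Track A: 216, 343, 512, 729, 1000, 1331 — consecutive cubes n³ from n = 6.
Track B: 4, 9, 13, 22, 35 — a Fibonacci-like recurrence a_n = a_{n-1} + a_{n-2}.
Position 12 falls in track B as its term 6, giving 57.
Position 13 → track A, term 7 = 1728.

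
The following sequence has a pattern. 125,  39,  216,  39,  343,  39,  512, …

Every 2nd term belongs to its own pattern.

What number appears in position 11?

Split by position mod 2 into 2 tracks.
Track A is 125, 216, 343, 512, which is consecutive cubes n³ from n = 5.
Track B is 39, 39, 39, which is constant 39.
Term 11 comes from track A (its 6th entry): 1000.

1000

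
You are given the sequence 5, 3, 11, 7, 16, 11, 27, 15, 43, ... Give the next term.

19

The terms cycle through 2 interleaved subsequences.
Subsequence A = 5, 11, 16, 27, 43: each term equals the sum of the previous two.
Subsequence B = 3, 7, 11, 15: arithmetic, step +4.
Position 10 → subsequence B, term 5 = 19.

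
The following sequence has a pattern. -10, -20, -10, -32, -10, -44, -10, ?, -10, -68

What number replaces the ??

Taking every 2nd term gives 2 separate tracks.
Track A is -10, -10, -10, -10, -10, which is always -10.
Track B is -20, -32, -44, ?, -68, which is subtracting 12 each time.
So the missing entry in track B is -56.

-56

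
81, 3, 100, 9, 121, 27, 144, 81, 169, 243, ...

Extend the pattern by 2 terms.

Split by position mod 2 into 2 tracks.
Track A: 81, 100, 121, 144, 169 — consecutive squares n² from n = 9.
Track B: 3, 9, 27, 81, 243 — a geometric progression (common ratio 3).
The 11th slot belongs to track A; its 6th term is 196.
Position 12 → track B, term 6 = 729.

196, 729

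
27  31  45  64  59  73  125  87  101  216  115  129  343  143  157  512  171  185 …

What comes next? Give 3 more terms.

729, 199, 213

Reading positions in blocks of 3 reveals the pattern ABB — 2 tracks woven together.
Subsequence A: 27, 64, 125, 216, 343, 512. The cubes 3³, 4³, 5³, ….
Subsequence B: 31, 45, 59, 73, 87, 101, 115, 129, 143, 157, 171, 185. Arithmetic with common difference +14.
Term 19 comes from subsequence A (its 7th entry): 729.
Position 20 falls in subsequence B as its term 13, giving 199.
Position 21 → subsequence B, term 14 = 213.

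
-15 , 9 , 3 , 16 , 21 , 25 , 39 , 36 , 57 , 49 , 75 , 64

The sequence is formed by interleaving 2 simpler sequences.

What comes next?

Split by position mod 2 into 2 tracks.
Stream A = -15, 3, 21, 39, 57, 75: adding 18 each time.
Stream B = 9, 16, 25, 36, 49, 64: the squares 3², 4², 5², ….
Position 13 falls in stream A as its term 7, giving 93.

93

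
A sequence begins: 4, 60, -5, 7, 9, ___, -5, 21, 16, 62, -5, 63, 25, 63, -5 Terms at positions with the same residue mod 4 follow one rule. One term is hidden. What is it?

61

Split by position mod 4 into 4 tracks.
Track A: 4, 9, 16, 25 (consecutive squares n² from n = 2).
Track B: 60, ?, 62, 63 (arithmetic with common difference +1).
Track C: -5, -5, -5, -5 (always -5).
Track D: 7, 21, 63 (a geometric progression (common ratio 3)).
Filling track B at index 2 by its rule yields 61.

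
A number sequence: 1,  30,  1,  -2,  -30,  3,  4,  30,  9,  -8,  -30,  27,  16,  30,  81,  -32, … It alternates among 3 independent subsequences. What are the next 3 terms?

Split by position mod 3 into 3 tracks.
Track A: 1, -2, 4, -8, 16, -32. Multiplying by -2 each time.
Track B: 30, -30, 30, -30, 30. Alternating ±30.
Track C: 1, 3, 9, 27, 81. Powers of 3.
Position 17 falls in track B as its term 6, giving -30.
Term 18 comes from track C (its 6th entry): 243.
Term 19 comes from track A (its 7th entry): 64.

-30, 243, 64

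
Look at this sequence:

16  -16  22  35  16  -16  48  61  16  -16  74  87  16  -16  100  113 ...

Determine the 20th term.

139

Positions follow the repeating pattern AABB; grouping by letter gives 2 tracks.
Stream A: 16, -16, 16, -16, 16, -16, 16, -16. The oscillation 16·(−1)^(n+1).
Stream B: 22, 35, 48, 61, 74, 87, 100, 113. Linear: a_n = 9 + 13·n.
Position 20 → stream B, term 10 = 139.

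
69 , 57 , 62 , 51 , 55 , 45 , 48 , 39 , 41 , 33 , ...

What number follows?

34

Split by position mod 2 into 2 tracks.
Track A: 69, 62, 55, 48, 41 — linear: a_n = 76 − 7·n.
Track B: 57, 51, 45, 39, 33 — linear: a_n = 63 − 6·n.
Term 11 comes from track A (its 6th entry): 34.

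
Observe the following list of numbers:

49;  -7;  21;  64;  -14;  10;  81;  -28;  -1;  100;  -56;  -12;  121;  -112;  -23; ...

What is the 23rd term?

-896

Split by position mod 3: positions 1, 4, 7, … form one track, and each other residue class forms its own.
Track A: 49, 64, 81, 100, 121 (perfect squares starting at 7²).
Track B: -7, -14, -28, -56, -112 (geometric with ratio 2).
Track C: 21, 10, -1, -12, -23 (arithmetic, step −11).
The 23rd slot belongs to track B; its 8th term is -896.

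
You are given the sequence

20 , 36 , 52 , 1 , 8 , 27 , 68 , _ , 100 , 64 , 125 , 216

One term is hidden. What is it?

84

Positions follow the repeating pattern AAABBB; grouping by letter gives 2 tracks.
Stream A is 20, 36, 52, 68, ?, 100, which is linear: a_n = 4 + 16·n.
Stream B is 1, 8, 27, 64, 125, 216, which is consecutive cubes n³ from n = 1.
The gap is stream A's term 5; the rule gives 84.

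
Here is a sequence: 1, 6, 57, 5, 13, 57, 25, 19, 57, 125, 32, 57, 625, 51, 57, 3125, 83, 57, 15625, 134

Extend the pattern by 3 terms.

Split by position mod 3 into 3 tracks.
Subsequence A = 1, 5, 25, 125, 625, 3125, 15625: powers 5^0, 5^1, 5^2, ….
Subsequence B = 6, 13, 19, 32, 51, 83, 134: Fibonacci-style (each term is the sum of the two before it).
Subsequence C = 57, 57, 57, 57, 57, 57: constant 57.
Term 21 comes from subsequence C (its 7th entry): 57.
Position 22 falls in subsequence A as its term 8, giving 78125.
The 23rd slot belongs to subsequence B; its 8th term is 217.

57, 78125, 217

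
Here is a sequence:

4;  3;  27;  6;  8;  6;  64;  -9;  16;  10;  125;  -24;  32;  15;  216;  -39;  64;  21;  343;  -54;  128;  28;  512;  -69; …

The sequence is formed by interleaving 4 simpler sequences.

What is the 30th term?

Split by position mod 4 into 4 tracks.
Track A: 4, 8, 16, 32, 64, 128. Multiplying by 2 each time.
Track B: 3, 6, 10, 15, 21, 28. The triangular numbers T_2, T_3, ….
Track C: 27, 64, 125, 216, 343, 512. Consecutive cubes n³ from n = 3.
Track D: 6, -9, -24, -39, -54, -69. Subtracting 15 each time.
The 30th slot belongs to track B; its 8th term is 45.

45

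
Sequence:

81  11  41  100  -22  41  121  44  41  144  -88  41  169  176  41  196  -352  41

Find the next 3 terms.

225, 704, 41

The terms cycle through 3 interleaved subsequences.
Subsequence A: 81, 100, 121, 144, 169, 196 — the squares 9², 10², 11², ….
Subsequence B: 11, -22, 44, -88, 176, -352 — a geometric progression (common ratio -2).
Subsequence C: 41, 41, 41, 41, 41, 41 — the constant sequence 41.
Position 19 → subsequence A, term 7 = 225.
Term 20 comes from subsequence B (its 7th entry): 704.
Position 21 falls in subsequence C as its term 7, giving 41.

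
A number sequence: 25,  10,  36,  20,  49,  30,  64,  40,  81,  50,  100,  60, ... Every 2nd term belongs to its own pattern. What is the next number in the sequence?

121

The terms cycle through 2 interleaved subsequences.
Track A: 25, 36, 49, 64, 81, 100 (perfect squares starting at 5²).
Track B: 10, 20, 30, 40, 50, 60 (arithmetic, step +10).
Term 13 comes from track A (its 7th entry): 121.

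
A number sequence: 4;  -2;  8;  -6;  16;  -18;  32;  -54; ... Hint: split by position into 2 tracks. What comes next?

64

Odd-indexed and even-indexed terms follow separate rules.
Subsequence A: 4, 8, 16, 32 — successive powers of 2.
Subsequence B: -2, -6, -18, -54 — multiplying by 3 each time.
The 9th slot belongs to subsequence A; its 5th term is 64.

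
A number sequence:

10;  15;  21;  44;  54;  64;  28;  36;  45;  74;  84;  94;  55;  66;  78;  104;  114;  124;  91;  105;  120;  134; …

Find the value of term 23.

Reading positions in blocks of 6 reveals the pattern AAABBB — 2 tracks woven together.
Subsequence A = 10, 15, 21, 28, 36, 45, 55, 66, 78, 91, 105, 120: the triangular numbers T_4, T_5, ….
Subsequence B = 44, 54, 64, 74, 84, 94, 104, 114, 124, 134: adding 10 each time.
Term 23 comes from subsequence B (its 11th entry): 144.

144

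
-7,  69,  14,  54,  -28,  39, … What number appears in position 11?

Positions 1, 3, 5, … form one subsequence and positions 2, 4, 6, … form another.
Stream A: -7, 14, -28 (multiplying by -2 each time).
Stream B: 69, 54, 39 (arithmetic with common difference −15).
Position 11 → stream A, term 6 = 224.

224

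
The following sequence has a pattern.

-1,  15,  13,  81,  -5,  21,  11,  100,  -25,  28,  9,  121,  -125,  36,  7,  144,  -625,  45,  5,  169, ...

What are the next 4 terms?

Split by position mod 4 into 4 tracks.
Track A: -1, -5, -25, -125, -625. Multiplying by 5 each time.
Track B: 15, 21, 28, 36, 45. Triangular numbers starting at T_5.
Track C: 13, 11, 9, 7, 5. Arithmetic with common difference −2.
Track D: 81, 100, 121, 144, 169. Perfect squares starting at 9².
The 21st slot belongs to track A; its 6th term is -3125.
Position 22 falls in track B as its term 6, giving 55.
Term 23 comes from track C (its 6th entry): 3.
Position 24 falls in track D as its term 6, giving 196.

-3125, 55, 3, 196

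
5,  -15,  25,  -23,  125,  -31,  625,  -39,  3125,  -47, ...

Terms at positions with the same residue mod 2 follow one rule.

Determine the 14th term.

Odd-indexed and even-indexed terms follow separate rules.
Track A: 5, 25, 125, 625, 3125 — geometric with ratio 5.
Track B: -15, -23, -31, -39, -47 — linear: a_n = -7 − 8·n.
Position 14 falls in track B as its term 7, giving -63.

-63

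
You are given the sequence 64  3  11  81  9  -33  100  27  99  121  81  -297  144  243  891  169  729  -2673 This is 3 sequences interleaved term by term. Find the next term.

Taking every 3rd term gives 3 separate tracks.
Stream A: 64, 81, 100, 121, 144, 169. The squares 8², 9², 10², ….
Stream B: 3, 9, 27, 81, 243, 729. Powers 3^1, 3^2, 3^3, ….
Stream C: 11, -33, 99, -297, 891, -2673. Geometric with ratio -3.
Position 19 falls in stream A as its term 7, giving 196.

196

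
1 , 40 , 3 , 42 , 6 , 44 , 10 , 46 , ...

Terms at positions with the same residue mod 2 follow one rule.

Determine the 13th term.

Split by position mod 2 into 2 tracks.
Track A = 1, 3, 6, 10: triangular numbers n(n+1)/2 for n = 1, 2, ….
Track B = 40, 42, 44, 46: linear: a_n = 38 + 2·n.
Position 13 falls in track A as its term 7, giving 28.

28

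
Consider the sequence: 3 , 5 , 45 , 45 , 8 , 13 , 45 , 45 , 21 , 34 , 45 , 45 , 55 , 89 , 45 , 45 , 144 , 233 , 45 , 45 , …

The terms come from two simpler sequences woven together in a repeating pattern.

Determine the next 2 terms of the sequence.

The slot pattern repeats as AABB (period 4), so there are 2 interleaved tracks.
Subsequence A: 3, 5, 8, 13, 21, 34, 55, 89, 144, 233 — each term equals the sum of the previous two.
Subsequence B: 45, 45, 45, 45, 45, 45, 45, 45, 45, 45 — constant 45.
Position 21 falls in subsequence A as its term 11, giving 377.
Position 22 falls in subsequence A as its term 12, giving 610.

377, 610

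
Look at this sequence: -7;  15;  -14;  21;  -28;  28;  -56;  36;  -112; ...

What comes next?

45

Split by position mod 2 into 2 tracks.
Stream A: -7, -14, -28, -56, -112 (geometric with ratio 2).
Stream B: 15, 21, 28, 36 (triangular numbers n(n+1)/2 for n = 5, 6, …).
The 10th slot belongs to stream B; its 5th term is 45.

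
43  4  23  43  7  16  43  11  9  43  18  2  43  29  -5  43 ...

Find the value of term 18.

Split by position mod 3 into 3 tracks.
Track A: 43, 43, 43, 43, 43, 43 — constant 43.
Track B: 4, 7, 11, 18, 29 — each term equals the sum of the previous two.
Track C: 23, 16, 9, 2, -5 — arithmetic with common difference −7.
The 18th slot belongs to track C; its 6th term is -12.

-12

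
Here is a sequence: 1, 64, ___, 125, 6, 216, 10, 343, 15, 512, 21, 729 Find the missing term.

3

The terms cycle through 2 interleaved subsequences.
Track A: 1, ?, 6, 10, 15, 21 (the triangular numbers T_1, T_2, …).
Track B: 64, 125, 216, 343, 512, 729 (the cubes 4³, 5³, 6³, …).
So the missing entry in track A is 3.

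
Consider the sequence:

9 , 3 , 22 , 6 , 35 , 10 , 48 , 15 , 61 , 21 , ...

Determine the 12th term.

28

Positions 1, 3, 5, … form one subsequence and positions 2, 4, 6, … form another.
Track A: 9, 22, 35, 48, 61 (adding 13 each time).
Track B: 3, 6, 10, 15, 21 (triangular numbers n(n+1)/2 for n = 2, 3, …).
Position 12 → track B, term 6 = 28.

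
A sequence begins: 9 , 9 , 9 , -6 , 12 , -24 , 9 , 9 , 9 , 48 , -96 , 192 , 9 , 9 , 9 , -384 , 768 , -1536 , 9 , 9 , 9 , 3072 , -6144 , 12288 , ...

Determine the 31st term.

9

Reading positions in blocks of 6 reveals the pattern AAABBB — 2 tracks woven together.
Stream A: 9, 9, 9, 9, 9, 9, 9, 9, 9, 9, 9, 9 (constant 9).
Stream B: -6, 12, -24, 48, -96, 192, -384, 768, -1536, 3072, -6144, 12288 (geometric, ×-2 each step).
The 31st slot belongs to stream A; its 16th term is 9.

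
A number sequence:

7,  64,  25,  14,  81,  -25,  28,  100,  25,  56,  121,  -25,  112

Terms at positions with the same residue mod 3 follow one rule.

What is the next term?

144

Taking every 3rd term gives 3 separate tracks.
Subsequence A: 7, 14, 28, 56, 112. Geometric with ratio 2.
Subsequence B: 64, 81, 100, 121. The squares 8², 9², 10², ….
Subsequence C: 25, -25, 25, -25. The oscillation 25·(−1)^(n+1).
Term 14 comes from subsequence B (its 5th entry): 144.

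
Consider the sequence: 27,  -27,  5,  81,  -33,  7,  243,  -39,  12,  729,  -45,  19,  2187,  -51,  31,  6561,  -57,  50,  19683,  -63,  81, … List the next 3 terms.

59049, -69, 131

Split by position mod 3 into 3 tracks.
Subsequence A = 27, 81, 243, 729, 2187, 6561, 19683: powers 3^3, 3^4, 3^5, ….
Subsequence B = -27, -33, -39, -45, -51, -57, -63: linear: a_n = -21 − 6·n.
Subsequence C = 5, 7, 12, 19, 31, 50, 81: Fibonacci-style (each term is the sum of the two before it).
Term 22 comes from subsequence A (its 8th entry): 59049.
Position 23 falls in subsequence B as its term 8, giving -69.
Position 24 → subsequence C, term 8 = 131.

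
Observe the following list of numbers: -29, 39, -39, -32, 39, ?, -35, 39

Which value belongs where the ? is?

Reading positions in blocks of 3 reveals the pattern ABB — 2 tracks woven together.
Stream A = -29, -32, -35: linear: a_n = -26 − 3·n.
Stream B = 39, -39, 39, ?, 39: the oscillation 39·(−1)^(n+1).
The gap is stream B's term 4; the rule gives -39.

-39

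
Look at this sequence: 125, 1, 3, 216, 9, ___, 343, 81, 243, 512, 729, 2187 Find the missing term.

Reading positions in blocks of 3 reveals the pattern ABB — 2 tracks woven together.
Stream A: 125, 216, 343, 512. The cubes 5³, 6³, 7³, ….
Stream B: 1, 3, 9, ?, 81, 243, 729, 2187. Powers 3^0, 3^1, 3^2, ….
Stream B's pattern makes the blank 27.

27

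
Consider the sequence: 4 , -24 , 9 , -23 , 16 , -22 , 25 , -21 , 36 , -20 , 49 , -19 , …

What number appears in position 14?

-18

Taking every 2nd term gives 2 separate tracks.
Track A: 4, 9, 16, 25, 36, 49 (consecutive squares n² from n = 2).
Track B: -24, -23, -22, -21, -20, -19 (arithmetic, step +1).
Position 14 → track B, term 7 = -18.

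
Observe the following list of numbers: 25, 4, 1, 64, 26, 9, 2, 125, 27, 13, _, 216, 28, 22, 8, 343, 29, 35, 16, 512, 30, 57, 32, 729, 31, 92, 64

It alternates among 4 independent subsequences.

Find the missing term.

4

The terms cycle through 4 interleaved subsequences.
Stream A: 25, 26, 27, 28, 29, 30, 31 (linear: a_n = 24 + n).
Stream B: 4, 9, 13, 22, 35, 57, 92 (each term equals the sum of the previous two).
Stream C: 1, 2, ?, 8, 16, 32, 64 (powers 2^0, 2^1, 2^2, …).
Stream D: 64, 125, 216, 343, 512, 729 (consecutive cubes n³ from n = 4).
Stream C's pattern makes the blank 4.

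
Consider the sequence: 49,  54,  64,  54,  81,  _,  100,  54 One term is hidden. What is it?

54

Split by position mod 2 into 2 tracks.
Stream A: 49, 64, 81, 100 (perfect squares starting at 7²).
Stream B: 54, 54, ?, 54 (always 54).
So the missing entry in stream B is 54.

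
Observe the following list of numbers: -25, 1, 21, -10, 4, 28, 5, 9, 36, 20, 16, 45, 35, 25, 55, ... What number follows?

50

The terms cycle through 3 interleaved subsequences.
Track A: -25, -10, 5, 20, 35 (linear: a_n = -40 + 15·n).
Track B: 1, 4, 9, 16, 25 (perfect squares starting at 1²).
Track C: 21, 28, 36, 45, 55 (the triangular numbers T_6, T_7, …).
Term 16 comes from track A (its 6th entry): 50.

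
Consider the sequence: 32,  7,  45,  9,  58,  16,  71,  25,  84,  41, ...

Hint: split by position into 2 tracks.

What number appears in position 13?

Positions 1, 3, 5, … form one subsequence and positions 2, 4, 6, … form another.
Track A is 32, 45, 58, 71, 84, which is adding 13 each time.
Track B is 7, 9, 16, 25, 41, which is Fibonacci-style (each term is the sum of the two before it).
Term 13 comes from track A (its 7th entry): 110.

110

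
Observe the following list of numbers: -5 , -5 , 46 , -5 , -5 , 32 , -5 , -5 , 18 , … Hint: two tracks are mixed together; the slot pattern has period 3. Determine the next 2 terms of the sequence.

-5, -5

Positions follow the repeating pattern AAB; grouping by letter gives 2 tracks.
Track A is -5, -5, -5, -5, -5, -5, which is constant -5.
Track B is 46, 32, 18, which is arithmetic, step −14.
Position 10 → track A, term 7 = -5.
The 11th slot belongs to track A; its 8th term is -5.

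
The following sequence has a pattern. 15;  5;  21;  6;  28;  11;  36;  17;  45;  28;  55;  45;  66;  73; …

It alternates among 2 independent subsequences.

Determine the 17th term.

Taking every 2nd term gives 2 separate tracks.
Stream A: 15, 21, 28, 36, 45, 55, 66. Triangular numbers starting at T_5.
Stream B: 5, 6, 11, 17, 28, 45, 73. Fibonacci-style (each term is the sum of the two before it).
Position 17 → stream A, term 9 = 91.

91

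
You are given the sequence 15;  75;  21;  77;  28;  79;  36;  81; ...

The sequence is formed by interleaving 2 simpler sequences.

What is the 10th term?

83

Taking every 2nd term gives 2 separate tracks.
Track A: 15, 21, 28, 36 (triangular numbers n(n+1)/2 for n = 5, 6, …).
Track B: 75, 77, 79, 81 (linear: a_n = 73 + 2·n).
Term 10 comes from track B (its 5th entry): 83.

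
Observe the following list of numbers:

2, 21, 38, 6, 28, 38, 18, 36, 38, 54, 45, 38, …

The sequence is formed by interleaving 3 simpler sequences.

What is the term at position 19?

Taking every 3rd term gives 3 separate tracks.
Subsequence A is 2, 6, 18, 54, which is geometric with ratio 3.
Subsequence B is 21, 28, 36, 45, which is triangular numbers starting at T_6.
Subsequence C is 38, 38, 38, 38, which is the constant sequence 38.
Term 19 comes from subsequence A (its 7th entry): 1458.

1458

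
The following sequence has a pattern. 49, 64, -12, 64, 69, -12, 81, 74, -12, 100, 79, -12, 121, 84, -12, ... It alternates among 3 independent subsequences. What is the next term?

The terms cycle through 3 interleaved subsequences.
Subsequence A: 49, 64, 81, 100, 121 (the squares 7², 8², 9², …).
Subsequence B: 64, 69, 74, 79, 84 (linear: a_n = 59 + 5·n).
Subsequence C: -12, -12, -12, -12, -12 (constant -12).
Position 16 → subsequence A, term 6 = 144.

144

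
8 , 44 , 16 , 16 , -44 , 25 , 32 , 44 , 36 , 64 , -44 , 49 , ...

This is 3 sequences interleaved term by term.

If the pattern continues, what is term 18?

81

Taking every 3rd term gives 3 separate tracks.
Subsequence A: 8, 16, 32, 64 — successive powers of 2.
Subsequence B: 44, -44, 44, -44 — the oscillation 44·(−1)^(n+1).
Subsequence C: 16, 25, 36, 49 — consecutive squares n² from n = 4.
The 18th slot belongs to subsequence C; its 6th term is 81.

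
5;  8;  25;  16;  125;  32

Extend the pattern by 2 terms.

Taking every 2nd term gives 2 separate tracks.
Track A = 5, 25, 125: successive powers of 5.
Track B = 8, 16, 32: geometric, ×2 each step.
The 7th slot belongs to track A; its 4th term is 625.
Term 8 comes from track B (its 4th entry): 64.

625, 64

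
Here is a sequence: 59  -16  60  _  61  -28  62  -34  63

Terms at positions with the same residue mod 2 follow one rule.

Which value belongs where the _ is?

-22

Taking every 2nd term gives 2 separate tracks.
Subsequence A: 59, 60, 61, 62, 63 (arithmetic, step +1).
Subsequence B: -16, ?, -28, -34 (arithmetic, step −6).
The gap is subsequence B's term 2; the rule gives -22.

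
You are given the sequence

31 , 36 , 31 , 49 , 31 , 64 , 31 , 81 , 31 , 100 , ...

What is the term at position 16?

Split by position mod 2 into 2 tracks.
Stream A = 31, 31, 31, 31, 31: the constant sequence 31.
Stream B = 36, 49, 64, 81, 100: the squares 6², 7², 8², ….
Position 16 → stream B, term 8 = 169.

169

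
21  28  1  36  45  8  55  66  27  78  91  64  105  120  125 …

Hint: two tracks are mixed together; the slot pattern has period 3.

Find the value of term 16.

136

Reading positions in blocks of 3 reveals the pattern AAB — 2 tracks woven together.
Stream A: 21, 28, 36, 45, 55, 66, 78, 91, 105, 120 (the triangular numbers T_6, T_7, …).
Stream B: 1, 8, 27, 64, 125 (the cubes 1³, 2³, 3³, …).
The 16th slot belongs to stream A; its 11th term is 136.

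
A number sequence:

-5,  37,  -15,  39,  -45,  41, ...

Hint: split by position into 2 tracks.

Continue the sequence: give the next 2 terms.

The terms cycle through 2 interleaved subsequences.
Track A = -5, -15, -45: geometric with ratio 3.
Track B = 37, 39, 41: arithmetic with common difference +2.
Term 7 comes from track A (its 4th entry): -135.
Position 8 falls in track B as its term 4, giving 43.

-135, 43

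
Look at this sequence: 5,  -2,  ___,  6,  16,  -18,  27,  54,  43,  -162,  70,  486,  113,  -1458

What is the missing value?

11

Positions 1, 3, 5, … form one subsequence and positions 2, 4, 6, … form another.
Subsequence A is 5, ?, 16, 27, 43, 70, 113, which is a Fibonacci-like recurrence a_n = a_{n-1} + a_{n-2}.
Subsequence B is -2, 6, -18, 54, -162, 486, -1458, which is geometric with ratio -3.
Subsequence A's pattern makes the blank 11.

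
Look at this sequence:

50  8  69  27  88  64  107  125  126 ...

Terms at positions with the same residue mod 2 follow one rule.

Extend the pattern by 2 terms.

Positions 1, 3, 5, … form one subsequence and positions 2, 4, 6, … form another.
Stream A: 50, 69, 88, 107, 126 (arithmetic with common difference +19).
Stream B: 8, 27, 64, 125 (consecutive cubes n³ from n = 2).
Term 10 comes from stream B (its 5th entry): 216.
Term 11 comes from stream A (its 6th entry): 145.

216, 145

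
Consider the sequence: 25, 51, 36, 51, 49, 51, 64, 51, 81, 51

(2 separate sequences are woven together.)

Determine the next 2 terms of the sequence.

100, 51

Split by position mod 2 into 2 tracks.
Track A: 25, 36, 49, 64, 81. Consecutive squares n² from n = 5.
Track B: 51, 51, 51, 51, 51. The constant sequence 51.
Position 11 falls in track A as its term 6, giving 100.
Term 12 comes from track B (its 6th entry): 51.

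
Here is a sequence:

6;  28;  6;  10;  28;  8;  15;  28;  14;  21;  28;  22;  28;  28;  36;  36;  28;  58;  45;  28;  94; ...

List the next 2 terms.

55, 28

The terms cycle through 3 interleaved subsequences.
Stream A: 6, 10, 15, 21, 28, 36, 45 — the triangular numbers T_3, T_4, ….
Stream B: 28, 28, 28, 28, 28, 28, 28 — the constant sequence 28.
Stream C: 6, 8, 14, 22, 36, 58, 94 — each term equals the sum of the previous two.
Position 22 → stream A, term 8 = 55.
The 23rd slot belongs to stream B; its 8th term is 28.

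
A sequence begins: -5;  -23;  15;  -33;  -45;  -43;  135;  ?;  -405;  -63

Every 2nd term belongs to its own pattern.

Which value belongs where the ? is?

Split by position mod 2 into 2 tracks.
Track A: -5, 15, -45, 135, -405 (geometric, ×-3 each step).
Track B: -23, -33, -43, ?, -63 (arithmetic, step −10).
The gap is track B's term 4; the rule gives -53.

-53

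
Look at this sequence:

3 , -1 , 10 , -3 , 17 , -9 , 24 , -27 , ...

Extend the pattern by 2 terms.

31, -81

Odd-indexed and even-indexed terms follow separate rules.
Track A: 3, 10, 17, 24 — arithmetic, step +7.
Track B: -1, -3, -9, -27 — multiplying by 3 each time.
Position 9 falls in track A as its term 5, giving 31.
Position 10 → track B, term 5 = -81.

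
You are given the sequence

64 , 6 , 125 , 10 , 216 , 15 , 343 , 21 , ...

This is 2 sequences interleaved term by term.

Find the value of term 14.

45

Odd-indexed and even-indexed terms follow separate rules.
Track A: 64, 125, 216, 343 (perfect cubes starting at 4³).
Track B: 6, 10, 15, 21 (the triangular numbers T_3, T_4, …).
Term 14 comes from track B (its 7th entry): 45.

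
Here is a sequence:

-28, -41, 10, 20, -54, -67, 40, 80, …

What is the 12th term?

Positions follow the repeating pattern AABB; grouping by letter gives 2 tracks.
Track A = -28, -41, -54, -67: arithmetic, step −13.
Track B = 10, 20, 40, 80: a geometric progression (common ratio 2).
Term 12 comes from track B (its 6th entry): 320.

320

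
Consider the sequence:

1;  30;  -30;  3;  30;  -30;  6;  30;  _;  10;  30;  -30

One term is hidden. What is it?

-30

Reading positions in blocks of 3 reveals the pattern ABB — 2 tracks woven together.
Subsequence A: 1, 3, 6, 10 — triangular numbers n(n+1)/2 for n = 1, 2, ….
Subsequence B: 30, -30, 30, -30, 30, ?, 30, -30 — alternating ±30.
Subsequence B's pattern makes the blank -30.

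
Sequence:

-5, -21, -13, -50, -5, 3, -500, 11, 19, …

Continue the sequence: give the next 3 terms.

Reading positions in blocks of 3 reveals the pattern ABB — 2 tracks woven together.
Subsequence A is -5, -50, -500, which is a geometric progression (common ratio 10).
Subsequence B is -21, -13, -5, 3, 11, 19, which is linear: a_n = -29 + 8·n.
Position 10 → subsequence A, term 4 = -5000.
Term 11 comes from subsequence B (its 7th entry): 27.
The 12th slot belongs to subsequence B; its 8th term is 35.

-5000, 27, 35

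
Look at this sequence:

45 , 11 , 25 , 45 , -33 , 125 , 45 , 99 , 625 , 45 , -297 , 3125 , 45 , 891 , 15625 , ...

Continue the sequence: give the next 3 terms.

Split by position mod 3 into 3 tracks.
Track A: 45, 45, 45, 45, 45. Always 45.
Track B: 11, -33, 99, -297, 891. Geometric with ratio -3.
Track C: 25, 125, 625, 3125, 15625. Powers of 5.
Position 16 falls in track A as its term 6, giving 45.
Term 17 comes from track B (its 6th entry): -2673.
The 18th slot belongs to track C; its 6th term is 78125.

45, -2673, 78125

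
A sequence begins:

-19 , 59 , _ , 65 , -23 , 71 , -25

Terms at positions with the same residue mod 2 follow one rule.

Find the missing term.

-21

The terms cycle through 2 interleaved subsequences.
Track A: -19, ?, -23, -25. Linear: a_n = -17 − 2·n.
Track B: 59, 65, 71. Adding 6 each time.
The gap is track A's term 2; the rule gives -21.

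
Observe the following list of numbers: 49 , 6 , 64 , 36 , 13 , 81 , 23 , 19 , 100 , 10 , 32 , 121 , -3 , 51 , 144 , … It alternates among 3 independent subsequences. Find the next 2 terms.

The terms cycle through 3 interleaved subsequences.
Stream A: 49, 36, 23, 10, -3. Linear: a_n = 62 − 13·n.
Stream B: 6, 13, 19, 32, 51. Fibonacci-style (each term is the sum of the two before it).
Stream C: 64, 81, 100, 121, 144. The squares 8², 9², 10², ….
Position 16 falls in stream A as its term 6, giving -16.
Position 17 falls in stream B as its term 6, giving 83.

-16, 83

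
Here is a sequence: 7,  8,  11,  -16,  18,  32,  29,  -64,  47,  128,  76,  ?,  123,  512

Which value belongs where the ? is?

Taking every 2nd term gives 2 separate tracks.
Track A = 7, 11, 18, 29, 47, 76, 123: Fibonacci-style (each term is the sum of the two before it).
Track B = 8, -16, 32, -64, 128, ?, 512: geometric, ×-2 each step.
So the missing entry in track B is -256.

-256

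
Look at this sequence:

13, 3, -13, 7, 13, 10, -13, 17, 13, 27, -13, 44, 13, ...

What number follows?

Odd-indexed and even-indexed terms follow separate rules.
Track A: 13, -13, 13, -13, 13, -13, 13 (oscillating between 13 and -13).
Track B: 3, 7, 10, 17, 27, 44 (Fibonacci-style (each term is the sum of the two before it)).
The 14th slot belongs to track B; its 7th term is 71.

71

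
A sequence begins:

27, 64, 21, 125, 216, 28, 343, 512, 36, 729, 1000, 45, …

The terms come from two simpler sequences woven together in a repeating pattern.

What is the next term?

Reading positions in blocks of 3 reveals the pattern AAB — 2 tracks woven together.
Stream A = 27, 64, 125, 216, 343, 512, 729, 1000: the cubes 3³, 4³, 5³, ….
Stream B = 21, 28, 36, 45: triangular numbers starting at T_6.
Term 13 comes from stream A (its 9th entry): 1331.

1331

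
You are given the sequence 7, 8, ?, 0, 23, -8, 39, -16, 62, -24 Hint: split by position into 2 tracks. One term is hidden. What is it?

The terms cycle through 2 interleaved subsequences.
Track A = 7, ?, 23, 39, 62: a Fibonacci-like recurrence a_n = a_{n-1} + a_{n-2}.
Track B = 8, 0, -8, -16, -24: arithmetic, step −8.
Track A's pattern makes the blank 16.

16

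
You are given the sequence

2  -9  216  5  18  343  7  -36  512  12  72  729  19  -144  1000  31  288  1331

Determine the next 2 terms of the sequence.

50, -576

Taking every 3rd term gives 3 separate tracks.
Track A: 2, 5, 7, 12, 19, 31 — each term equals the sum of the previous two.
Track B: -9, 18, -36, 72, -144, 288 — geometric, ×-2 each step.
Track C: 216, 343, 512, 729, 1000, 1331 — the cubes 6³, 7³, 8³, ….
The 19th slot belongs to track A; its 7th term is 50.
Position 20 → track B, term 7 = -576.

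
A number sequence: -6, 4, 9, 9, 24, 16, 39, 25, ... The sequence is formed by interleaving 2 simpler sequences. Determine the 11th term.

Positions 1, 3, 5, … form one subsequence and positions 2, 4, 6, … form another.
Track A = -6, 9, 24, 39: linear: a_n = -21 + 15·n.
Track B = 4, 9, 16, 25: perfect squares starting at 2².
Position 11 → track A, term 6 = 69.

69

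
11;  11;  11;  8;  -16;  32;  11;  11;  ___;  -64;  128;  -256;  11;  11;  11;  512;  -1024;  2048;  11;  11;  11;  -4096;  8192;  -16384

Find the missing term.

11

Positions follow the repeating pattern AAABBB; grouping by letter gives 2 tracks.
Track A: 11, 11, 11, 11, 11, ?, 11, 11, 11, 11, 11, 11 (the constant sequence 11).
Track B: 8, -16, 32, -64, 128, -256, 512, -1024, 2048, -4096, 8192, -16384 (geometric, ×-2 each step).
The gap is track A's term 6; the rule gives 11.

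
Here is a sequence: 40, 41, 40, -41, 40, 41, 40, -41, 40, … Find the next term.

41

Positions 1, 3, 5, … form one subsequence and positions 2, 4, 6, … form another.
Track A is 40, 40, 40, 40, 40, which is the constant sequence 40.
Track B is 41, -41, 41, -41, which is alternating ±41.
Position 10 falls in track B as its term 5, giving 41.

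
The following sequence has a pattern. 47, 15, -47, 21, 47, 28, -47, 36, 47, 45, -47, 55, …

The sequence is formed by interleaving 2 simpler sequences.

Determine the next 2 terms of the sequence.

47, 66

Split by position mod 2 into 2 tracks.
Subsequence A = 47, -47, 47, -47, 47, -47: oscillating between 47 and -47.
Subsequence B = 15, 21, 28, 36, 45, 55: triangular numbers starting at T_5.
Position 13 → subsequence A, term 7 = 47.
The 14th slot belongs to subsequence B; its 7th term is 66.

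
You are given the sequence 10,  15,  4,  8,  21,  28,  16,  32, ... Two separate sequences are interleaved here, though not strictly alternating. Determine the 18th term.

91

Positions follow the repeating pattern AABB; grouping by letter gives 2 tracks.
Track A: 10, 15, 21, 28 — triangular numbers starting at T_4.
Track B: 4, 8, 16, 32 — powers of 2.
The 18th slot belongs to track A; its 10th term is 91.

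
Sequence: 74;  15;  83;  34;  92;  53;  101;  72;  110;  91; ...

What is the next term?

Positions 1, 3, 5, … form one subsequence and positions 2, 4, 6, … form another.
Track A: 74, 83, 92, 101, 110. Arithmetic, step +9.
Track B: 15, 34, 53, 72, 91. Arithmetic with common difference +19.
Position 11 falls in track A as its term 6, giving 119.

119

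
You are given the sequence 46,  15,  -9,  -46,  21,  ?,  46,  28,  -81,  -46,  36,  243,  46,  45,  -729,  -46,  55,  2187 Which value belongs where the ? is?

Split by position mod 3: positions 1, 4, 7, … form one track, and each other residue class forms its own.
Track A: 46, -46, 46, -46, 46, -46. Oscillating between 46 and -46.
Track B: 15, 21, 28, 36, 45, 55. Triangular numbers n(n+1)/2 for n = 5, 6, ….
Track C: -9, ?, -81, 243, -729, 2187. Geometric, ×-3 each step.
The gap is track C's term 2; the rule gives 27.

27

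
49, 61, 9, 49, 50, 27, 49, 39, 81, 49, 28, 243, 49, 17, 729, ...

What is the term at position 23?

The terms cycle through 3 interleaved subsequences.
Track A: 49, 49, 49, 49, 49. The constant sequence 49.
Track B: 61, 50, 39, 28, 17. Subtracting 11 each time.
Track C: 9, 27, 81, 243, 729. Powers of 3.
Position 23 falls in track B as its term 8, giving -16.

-16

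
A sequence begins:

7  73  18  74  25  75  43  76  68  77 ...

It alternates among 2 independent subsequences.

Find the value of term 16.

Split by position mod 2 into 2 tracks.
Stream A = 7, 18, 25, 43, 68: a Fibonacci-like recurrence a_n = a_{n-1} + a_{n-2}.
Stream B = 73, 74, 75, 76, 77: linear: a_n = 72 + n.
Position 16 falls in stream B as its term 8, giving 80.

80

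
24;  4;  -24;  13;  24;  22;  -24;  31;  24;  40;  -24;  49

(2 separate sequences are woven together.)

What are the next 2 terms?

24, 58

Split by position mod 2 into 2 tracks.
Subsequence A: 24, -24, 24, -24, 24, -24 (oscillating between 24 and -24).
Subsequence B: 4, 13, 22, 31, 40, 49 (linear: a_n = -5 + 9·n).
The 13th slot belongs to subsequence A; its 7th term is 24.
Term 14 comes from subsequence B (its 7th entry): 58.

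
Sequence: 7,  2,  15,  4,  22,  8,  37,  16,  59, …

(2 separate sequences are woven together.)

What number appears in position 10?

32

Split by position mod 2 into 2 tracks.
Subsequence A: 7, 15, 22, 37, 59 (Fibonacci-style (each term is the sum of the two before it)).
Subsequence B: 2, 4, 8, 16 (powers of 2).
The 10th slot belongs to subsequence B; its 5th term is 32.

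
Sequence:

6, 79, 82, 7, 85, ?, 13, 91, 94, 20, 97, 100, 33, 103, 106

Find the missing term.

Reading positions in blocks of 3 reveals the pattern ABB — 2 tracks woven together.
Track A is 6, 7, 13, 20, 33, which is each term equals the sum of the previous two.
Track B is 79, 82, 85, ?, 91, 94, 97, 100, 103, 106, which is linear: a_n = 76 + 3·n.
So the missing entry in track B is 88.

88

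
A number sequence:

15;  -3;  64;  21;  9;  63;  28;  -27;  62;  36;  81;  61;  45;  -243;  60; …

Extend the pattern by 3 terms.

55, 729, 59

Split by position mod 3 into 3 tracks.
Subsequence A: 15, 21, 28, 36, 45 (the triangular numbers T_5, T_6, …).
Subsequence B: -3, 9, -27, 81, -243 (geometric with ratio -3).
Subsequence C: 64, 63, 62, 61, 60 (arithmetic with common difference −1).
Term 16 comes from subsequence A (its 6th entry): 55.
Term 17 comes from subsequence B (its 6th entry): 729.
The 18th slot belongs to subsequence C; its 6th term is 59.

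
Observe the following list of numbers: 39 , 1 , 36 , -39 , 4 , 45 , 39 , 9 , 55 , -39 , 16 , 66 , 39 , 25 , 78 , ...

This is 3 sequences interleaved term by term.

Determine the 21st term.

105

Taking every 3rd term gives 3 separate tracks.
Stream A is 39, -39, 39, -39, 39, which is alternating ±39.
Stream B is 1, 4, 9, 16, 25, which is consecutive squares n² from n = 1.
Stream C is 36, 45, 55, 66, 78, which is the triangular numbers T_8, T_9, ….
Term 21 comes from stream C (its 7th entry): 105.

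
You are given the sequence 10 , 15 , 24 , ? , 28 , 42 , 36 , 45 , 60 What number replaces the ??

The slot pattern repeats as AAB (period 3), so there are 2 interleaved tracks.
Track A: 10, 15, ?, 28, 36, 45 (the triangular numbers T_4, T_5, …).
Track B: 24, 42, 60 (arithmetic, step +18).
Filling track A at index 3 by its rule yields 21.

21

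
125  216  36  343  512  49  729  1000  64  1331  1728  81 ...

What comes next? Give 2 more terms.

The slot pattern repeats as AAB (period 3), so there are 2 interleaved tracks.
Track A = 125, 216, 343, 512, 729, 1000, 1331, 1728: the cubes 5³, 6³, 7³, ….
Track B = 36, 49, 64, 81: the squares 6², 7², 8², ….
Position 13 falls in track A as its term 9, giving 2197.
Position 14 falls in track A as its term 10, giving 2744.

2197, 2744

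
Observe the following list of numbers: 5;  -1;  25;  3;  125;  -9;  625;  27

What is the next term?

3125

Split by position mod 2 into 2 tracks.
Track A = 5, 25, 125, 625: powers of 5.
Track B = -1, 3, -9, 27: geometric, ×-3 each step.
The 9th slot belongs to track A; its 5th term is 3125.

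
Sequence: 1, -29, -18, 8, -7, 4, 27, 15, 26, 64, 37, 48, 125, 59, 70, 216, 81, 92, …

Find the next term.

343

Positions follow the repeating pattern ABB; grouping by letter gives 2 tracks.
Subsequence A: 1, 8, 27, 64, 125, 216. Perfect cubes starting at 1³.
Subsequence B: -29, -18, -7, 4, 15, 26, 37, 48, 59, 70, 81, 92. Linear: a_n = -40 + 11·n.
Position 19 → subsequence A, term 7 = 343.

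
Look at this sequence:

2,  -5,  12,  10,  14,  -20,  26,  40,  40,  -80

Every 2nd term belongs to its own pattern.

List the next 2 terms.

Split by position mod 2 into 2 tracks.
Stream A: 2, 12, 14, 26, 40 (a Fibonacci-like recurrence a_n = a_{n-1} + a_{n-2}).
Stream B: -5, 10, -20, 40, -80 (a geometric progression (common ratio -2)).
Term 11 comes from stream A (its 6th entry): 66.
Term 12 comes from stream B (its 6th entry): 160.

66, 160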